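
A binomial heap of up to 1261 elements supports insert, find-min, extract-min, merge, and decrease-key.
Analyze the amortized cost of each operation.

A binomial heap with n <= 1261 elements has at most floor(log_2 1261) + 1 = 11 trees. Using potential Phi = number of trees: Insert adds one tree, but cascading merges reduce count -- amortized O(1). Find-min reads the cached minimum pointer: O(1). Extract-min creates O(log n) new trees: O(log n). Merge combines tree lists: O(log n). Decrease-key sifts the element up its tree of height <= log n: O(log n).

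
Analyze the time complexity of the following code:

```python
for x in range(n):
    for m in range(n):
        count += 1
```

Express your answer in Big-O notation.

Time complexity: O(n^2).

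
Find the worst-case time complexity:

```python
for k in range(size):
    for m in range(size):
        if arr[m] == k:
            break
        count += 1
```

Time complexity: O(n^2).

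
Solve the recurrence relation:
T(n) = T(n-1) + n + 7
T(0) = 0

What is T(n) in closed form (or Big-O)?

Dominant term in sum is 1*sum(i, i=1..n) = 1*n*(n+1)/2 = O(n^2).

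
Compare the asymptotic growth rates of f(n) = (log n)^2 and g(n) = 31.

f(n) = (log n)^2 grows faster: any unbounded function dominates a constant.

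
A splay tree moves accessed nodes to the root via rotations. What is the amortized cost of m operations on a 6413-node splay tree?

Using a potential function Phi = sum of log(size of subtree) for each node, each splay operation has amortized cost O(log n) where n = 6413. Bad individual operations (O(n)) are offset by decreased potential.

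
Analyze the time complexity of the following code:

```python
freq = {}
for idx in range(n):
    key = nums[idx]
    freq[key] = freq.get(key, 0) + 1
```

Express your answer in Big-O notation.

Time complexity: O(n).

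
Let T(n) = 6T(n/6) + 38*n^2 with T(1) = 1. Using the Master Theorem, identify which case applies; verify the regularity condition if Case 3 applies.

a=6, b=6, f(n)=38*n^2.
log_6(6) = 1 < 2.
f(n) = Omega(n^(1+epsilon)) for some epsilon > 0, so Case 3 is the candidate.
Regularity: a*f(n/b) = 6*38*(n/6)^2 = (6/36)*38*n^2 <= c*f(n) with c = 6/36 < 1. Satisfied.
Case 3: T(n) = Theta(n^2).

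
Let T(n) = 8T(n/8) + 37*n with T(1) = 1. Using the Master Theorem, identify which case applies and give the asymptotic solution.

a=8, b=8, f(n)=37*n.
log_8(8) = 1, so n^(log_b(a)) = n.
f(n) = Theta(n), so Case 2 applies.
T(n) = Theta(n log n).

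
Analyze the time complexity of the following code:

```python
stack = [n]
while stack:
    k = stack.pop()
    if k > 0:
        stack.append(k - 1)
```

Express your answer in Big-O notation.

Time complexity: O(n).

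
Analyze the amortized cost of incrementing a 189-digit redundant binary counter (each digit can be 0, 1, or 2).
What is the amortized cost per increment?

A redundant counter on 189 digits allows digit values 0, 1, 2. Increment adds 1 to the least significant digit and carries any 2 to a 0 plus +1 on the next digit. With potential Phi = (number of 2-digits), each increment does O(1) actual work plus a chain of carries, each of which decreases Phi by 1. Amortized O(1).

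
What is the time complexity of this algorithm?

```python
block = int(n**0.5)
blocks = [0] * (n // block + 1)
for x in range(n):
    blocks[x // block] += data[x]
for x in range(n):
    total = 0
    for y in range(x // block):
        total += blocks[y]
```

Time complexity: O(n * sqrt(n)).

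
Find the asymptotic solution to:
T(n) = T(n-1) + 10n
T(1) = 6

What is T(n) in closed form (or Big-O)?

Unrolling: T(n) = 6 + 10*(2 + 3 + ... + n) = 6 + 10*(n(n+1)/2 - 1) = O(n^2).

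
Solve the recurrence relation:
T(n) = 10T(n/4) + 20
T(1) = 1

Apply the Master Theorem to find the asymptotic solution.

a=10, b=4, f(n)=20. log_4(10) = 1.661. Case 1 of Master Theorem: T(n) = O(n^1.661).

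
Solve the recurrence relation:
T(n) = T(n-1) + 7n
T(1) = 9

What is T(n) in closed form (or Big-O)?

Unrolling: T(n) = 9 + 7*(2 + 3 + ... + n) = 9 + 7*(n(n+1)/2 - 1) = O(n^2).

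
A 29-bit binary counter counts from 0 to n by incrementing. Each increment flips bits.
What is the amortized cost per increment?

Bit i flips every 2^i increments. Total flips over n increments: sum_{i=0}^{29} n/2^i < 2n. Amortized cost: 2n/n = O(1).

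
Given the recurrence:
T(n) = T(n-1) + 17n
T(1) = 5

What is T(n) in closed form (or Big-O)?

Unrolling: T(n) = 5 + 17*(2 + 3 + ... + n) = 5 + 17*(n(n+1)/2 - 1) = O(n^2).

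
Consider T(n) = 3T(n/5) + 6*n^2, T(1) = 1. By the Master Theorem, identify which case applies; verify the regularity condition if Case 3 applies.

a=3, b=5, f(n)=6*n^2.
log_5(3) = 0.6826 < 2.
f(n) = Omega(n^(0.6826+epsilon)) for some epsilon > 0, so Case 3 is the candidate.
Regularity: a*f(n/b) = 3*6*(n/5)^2 = (3/25)*6*n^2 <= c*f(n) with c = 3/25 < 1. Satisfied.
Case 3: T(n) = Theta(n^2).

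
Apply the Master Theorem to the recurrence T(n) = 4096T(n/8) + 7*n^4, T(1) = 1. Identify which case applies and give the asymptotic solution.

a=4096, b=8, f(n)=7*n^4.
log_8(4096) = 4, so n^(log_b(a)) = n^4.
f(n) = Theta(n^4), so Case 2 applies.
T(n) = Theta(n^4 log n).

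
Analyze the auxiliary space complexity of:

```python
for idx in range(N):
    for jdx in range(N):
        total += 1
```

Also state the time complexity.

Space complexity: O(1).
Only a constant amount of auxiliary storage is used; nothing grows with n.
Time complexity: O(n^2).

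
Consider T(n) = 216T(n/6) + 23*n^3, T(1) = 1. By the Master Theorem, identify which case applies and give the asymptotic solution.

a=216, b=6, f(n)=23*n^3.
log_6(216) = 3, so n^(log_b(a)) = n^3.
f(n) = Theta(n^3), so Case 2 applies.
T(n) = Theta(n^3 log n).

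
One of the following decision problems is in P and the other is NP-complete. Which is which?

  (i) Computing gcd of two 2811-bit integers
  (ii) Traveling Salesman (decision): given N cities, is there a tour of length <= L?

(i) is P: the Euclidean algorithm runs in polynomial time in the bit-length.
(ii) is NP-complete: reduces from Hamiltonian Cycle.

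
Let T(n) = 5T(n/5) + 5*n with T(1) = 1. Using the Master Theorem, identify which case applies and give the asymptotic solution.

a=5, b=5, f(n)=5*n.
log_5(5) = 1, so n^(log_b(a)) = n.
f(n) = Theta(n), so Case 2 applies.
T(n) = Theta(n log n).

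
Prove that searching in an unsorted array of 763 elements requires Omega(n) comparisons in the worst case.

An adversary can always place the target in the last position checked. Until all 763 positions are examined, the target might be in any unchecked position. Therefore 763 comparisons are necessary.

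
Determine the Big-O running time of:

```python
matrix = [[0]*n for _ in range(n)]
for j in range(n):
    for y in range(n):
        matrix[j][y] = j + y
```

Time complexity: O(n^2).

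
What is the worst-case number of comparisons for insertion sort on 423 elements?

Insertion sort on reverse-sorted input: 1 + 2 + ... + (423-1) = 89253 comparisons.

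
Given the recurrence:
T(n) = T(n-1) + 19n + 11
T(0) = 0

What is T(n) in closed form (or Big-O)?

Dominant term in sum is 19*sum(i, i=1..n) = 19*n*(n+1)/2 = O(n^2).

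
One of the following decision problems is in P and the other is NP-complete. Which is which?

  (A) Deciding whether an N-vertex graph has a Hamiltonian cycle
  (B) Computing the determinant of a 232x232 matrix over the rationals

(A) is NP-complete: one of Karp's 21 NP-complete problems.
(B) is P: Gaussian elimination runs in O(n^3).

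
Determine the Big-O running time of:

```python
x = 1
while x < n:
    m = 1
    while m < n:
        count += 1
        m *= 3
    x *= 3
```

Time complexity: O(log^2 n).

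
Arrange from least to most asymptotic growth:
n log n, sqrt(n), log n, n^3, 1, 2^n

Ordered by growth rate: 1 < log n < sqrt(n) < n log n < n^3 < 2^n.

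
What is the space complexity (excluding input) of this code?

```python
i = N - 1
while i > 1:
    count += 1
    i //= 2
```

Space complexity: O(1).
Only a constant amount of auxiliary storage is used; nothing grows with n.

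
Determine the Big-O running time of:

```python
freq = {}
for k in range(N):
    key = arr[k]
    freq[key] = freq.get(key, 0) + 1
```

Time complexity: O(n).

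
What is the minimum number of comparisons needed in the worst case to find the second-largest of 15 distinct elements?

Lower bound: finding the max needs 15-1 comparisons. By the adversary weight-doubling argument, the max must personally win >= ceil(log_2(15)) = 4 comparisons; the 2nd-largest is among those 4 losers, needing 4-1 more comparisons. Total >= 15-1 + 4-1 = 17. A balanced knockout tournament achieves this.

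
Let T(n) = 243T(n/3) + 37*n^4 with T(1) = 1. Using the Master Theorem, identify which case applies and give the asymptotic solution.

a=243, b=3, f(n)=37*n^4.
log_3(243) = 5 > 4.
Since f(n) = O(n^4) is polynomially smaller than n^5, Case 1 applies.
T(n) = Theta(n^5).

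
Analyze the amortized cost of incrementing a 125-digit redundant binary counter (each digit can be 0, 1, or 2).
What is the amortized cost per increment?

A redundant counter on 125 digits allows digit values 0, 1, 2. Increment adds 1 to the least significant digit and carries any 2 to a 0 plus +1 on the next digit. With potential Phi = (number of 2-digits), each increment does O(1) actual work plus a chain of carries, each of which decreases Phi by 1. Amortized O(1).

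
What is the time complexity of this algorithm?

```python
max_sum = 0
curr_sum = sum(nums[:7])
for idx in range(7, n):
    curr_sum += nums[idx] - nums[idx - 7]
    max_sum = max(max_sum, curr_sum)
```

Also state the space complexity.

Time complexity: O(n).
Space complexity: O(1).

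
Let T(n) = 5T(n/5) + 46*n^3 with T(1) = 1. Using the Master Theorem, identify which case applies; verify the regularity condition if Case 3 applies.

a=5, b=5, f(n)=46*n^3.
log_5(5) = 1 < 3.
f(n) = Omega(n^(1+epsilon)) for some epsilon > 0, so Case 3 is the candidate.
Regularity: a*f(n/b) = 5*46*(n/5)^3 = (5/125)*46*n^3 <= c*f(n) with c = 5/125 < 1. Satisfied.
Case 3: T(n) = Theta(n^3).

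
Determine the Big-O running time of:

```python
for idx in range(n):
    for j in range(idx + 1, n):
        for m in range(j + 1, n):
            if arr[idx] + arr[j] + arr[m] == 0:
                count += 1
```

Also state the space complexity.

Time complexity: O(n^3).
Space complexity: O(1).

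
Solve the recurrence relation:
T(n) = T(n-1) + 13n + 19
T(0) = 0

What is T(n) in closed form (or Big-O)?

Dominant term in sum is 13*sum(i, i=1..n) = 13*n*(n+1)/2 = O(n^2).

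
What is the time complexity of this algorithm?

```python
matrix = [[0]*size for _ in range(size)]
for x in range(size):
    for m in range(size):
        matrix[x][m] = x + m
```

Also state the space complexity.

Time complexity: O(n^2).
Space complexity: O(n^2).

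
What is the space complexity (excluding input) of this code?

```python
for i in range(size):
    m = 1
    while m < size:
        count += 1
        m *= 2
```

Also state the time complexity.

Space complexity: O(1).
Only a constant amount of auxiliary storage is used; nothing grows with n.
Time complexity: O(n log n).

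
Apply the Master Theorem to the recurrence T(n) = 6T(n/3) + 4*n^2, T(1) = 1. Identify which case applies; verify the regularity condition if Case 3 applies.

a=6, b=3, f(n)=4*n^2.
log_3(6) = 1.631 < 2.
f(n) = Omega(n^(1.631+epsilon)) for some epsilon > 0, so Case 3 is the candidate.
Regularity: a*f(n/b) = 6*4*(n/3)^2 = (6/9)*4*n^2 <= c*f(n) with c = 6/9 < 1. Satisfied.
Case 3: T(n) = Theta(n^2).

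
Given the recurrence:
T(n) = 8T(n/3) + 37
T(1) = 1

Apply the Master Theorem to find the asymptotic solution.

a=8, b=3, f(n)=37. log_3(8) = 1.893. Case 1 of Master Theorem: T(n) = O(n^1.893).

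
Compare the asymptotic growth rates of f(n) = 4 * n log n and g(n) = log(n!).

f(n) = 4 * n log n and g(n) = log(n!) are Theta of each other: Stirling: log(n!) = n log n - n + O(log n) = Theta(n log n); the constant 4 doesn't change the Theta class.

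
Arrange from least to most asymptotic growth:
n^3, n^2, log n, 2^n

Ordered by growth rate: log n < n^2 < n^3 < 2^n.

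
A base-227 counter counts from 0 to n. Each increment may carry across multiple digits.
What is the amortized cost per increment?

Digit at position i changes every 227^i increments. Total digit changes over n increments: n * 227/(227-1) = O(n). Amortized: O(1).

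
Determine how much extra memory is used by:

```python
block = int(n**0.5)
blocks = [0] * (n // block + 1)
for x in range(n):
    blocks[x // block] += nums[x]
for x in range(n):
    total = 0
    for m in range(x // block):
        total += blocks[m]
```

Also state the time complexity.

Space complexity: O(sqrt(n)).
Storage scales with sqrt(n).
Time complexity: O(n * sqrt(n)).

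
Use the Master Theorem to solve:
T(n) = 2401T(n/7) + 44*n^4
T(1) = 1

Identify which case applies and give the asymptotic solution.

a=2401, b=7, f(n)=44*n^4.
log_7(2401) = 4, so n^(log_b(a)) = n^4.
f(n) = Theta(n^4), so Case 2 applies.
T(n) = Theta(n^4 log n).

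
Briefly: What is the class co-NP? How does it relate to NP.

co-NP is the class of problems whose complement is in NP. A problem is in co-NP if 'no' instances have short proofs. NP and co-NP may or may not be equal. If NP != co-NP, then P != NP. Tautology (is a formula always true?) is in co-NP.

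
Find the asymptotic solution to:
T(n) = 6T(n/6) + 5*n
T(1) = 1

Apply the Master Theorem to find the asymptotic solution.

a=6, b=6, f(n)=5*n. log_6(6) = 1. Case 2: T(n) = O(n log n).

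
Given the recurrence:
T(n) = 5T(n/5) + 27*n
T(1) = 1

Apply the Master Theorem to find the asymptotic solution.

a=5, b=5, f(n)=27*n. log_5(5) = 1. Case 2: T(n) = O(n log n).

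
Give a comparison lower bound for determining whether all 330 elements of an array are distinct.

In the algebraic decision-tree model, the YES region for element distinctness on 330 elements has 330! connected components (one per ordering). Ben-Or's theorem then gives a lower bound of Omega(log(n!)) = Omega(n log n).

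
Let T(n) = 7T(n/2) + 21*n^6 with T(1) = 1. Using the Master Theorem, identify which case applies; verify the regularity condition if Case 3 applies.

a=7, b=2, f(n)=21*n^6.
log_2(7) = 2.807 < 6.
f(n) = Omega(n^(2.807+epsilon)) for some epsilon > 0, so Case 3 is the candidate.
Regularity: a*f(n/b) = 7*21*(n/2)^6 = (7/64)*21*n^6 <= c*f(n) with c = 7/64 < 1. Satisfied.
Case 3: T(n) = Theta(n^6).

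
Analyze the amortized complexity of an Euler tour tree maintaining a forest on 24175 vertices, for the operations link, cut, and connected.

An Euler tour tree stores each tree's Euler tour as a balanced BST keyed by tour position. On 24175 vertices: link concatenates two tours via O(1) splits/joins of size <= 2*24175 (O(log n)); cut splits the tour at the two occurrences of the edge (O(log n)); connected compares BST roots (O(log n) to find the root). All O(log n) amortized.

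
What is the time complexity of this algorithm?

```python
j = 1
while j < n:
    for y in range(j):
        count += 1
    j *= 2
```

Time complexity: O(n).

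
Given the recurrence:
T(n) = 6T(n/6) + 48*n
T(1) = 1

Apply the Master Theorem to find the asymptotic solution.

a=6, b=6, f(n)=48*n. log_6(6) = 1. Case 2: T(n) = O(n log n).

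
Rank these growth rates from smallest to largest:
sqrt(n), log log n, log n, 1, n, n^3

Ordered by growth rate: 1 < log log n < log n < sqrt(n) < n < n^3.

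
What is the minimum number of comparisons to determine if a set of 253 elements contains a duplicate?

Determining if 253 elements are all distinct requires Omega(n log n) comparisons in the comparison model. This follows from the element distinctness lower bound.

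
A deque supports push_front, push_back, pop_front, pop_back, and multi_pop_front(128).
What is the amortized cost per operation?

Assign 2 credits to each push operation. A pop uses 1 saved credit. multi_pop_front(128) uses up to 128 saved credits from previous pushes. Credits never go negative. Amortized cost is O(1).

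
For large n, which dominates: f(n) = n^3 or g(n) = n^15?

g(n) = n^15 grows faster: n^15/n^3 = n^12 -> infinity.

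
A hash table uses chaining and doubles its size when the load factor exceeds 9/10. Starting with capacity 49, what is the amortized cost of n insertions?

Rehashing occurs when load exceeds 9/10. Total rehash cost is geometric series summing to O(n). Each insertion itself is O(1). Amortized: O(1).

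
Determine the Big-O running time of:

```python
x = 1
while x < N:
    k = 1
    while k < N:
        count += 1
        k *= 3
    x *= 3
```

Time complexity: O(log^2 n).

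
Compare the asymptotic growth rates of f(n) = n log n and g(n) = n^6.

g(n) = n^6 grows faster: n^6 / (n log n) = n^5/log n -> infinity.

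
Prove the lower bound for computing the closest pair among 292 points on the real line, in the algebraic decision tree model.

Reduction from element distinctness: given 292 reals, the closest-pair distance is 0 iff two are equal. Element distinctness has an Omega(n log n) lower bound in the algebraic decision tree model (Ben-Or). Therefore closest pair on a line also requires Omega(n log n). Sorting then a linear scan achieves this.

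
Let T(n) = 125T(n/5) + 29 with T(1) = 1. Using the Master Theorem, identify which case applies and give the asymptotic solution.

a=125, b=5, f(n)=29.
log_5(125) = 3 > 0.
Since f(n) = O(n^0) is polynomially smaller than n^3, Case 1 applies.
T(n) = Theta(n^3).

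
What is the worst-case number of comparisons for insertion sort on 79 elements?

Insertion sort on reverse-sorted input: 1 + 2 + ... + (79-1) = 3081 comparisons.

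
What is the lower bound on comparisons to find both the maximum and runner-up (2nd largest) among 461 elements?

Lower bound: finding the max needs 461-1 comparisons. By an adversary weight-doubling argument, the maximum element must personally win at least ceil(log_2(461)) = 9 comparisons in any correct algorithm. The 2nd largest is among those 9 direct losers, and distinguishing it requires 9-1 more comparisons. Total >= 461-1 + 9-1 = 468. A balanced tournament achieves this bound exactly.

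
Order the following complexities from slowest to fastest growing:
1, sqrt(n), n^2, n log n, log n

Ordered by growth rate: 1 < log n < sqrt(n) < n log n < n^2.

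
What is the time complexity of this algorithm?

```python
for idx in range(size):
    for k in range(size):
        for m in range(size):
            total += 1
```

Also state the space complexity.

Time complexity: O(n^3).
Space complexity: O(1).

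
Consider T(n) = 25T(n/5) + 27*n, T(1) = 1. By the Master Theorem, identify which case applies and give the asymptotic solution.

a=25, b=5, f(n)=27*n.
log_5(25) = 2 > 1.
Since f(n) = O(n^1) is polynomially smaller than n^2, Case 1 applies.
T(n) = Theta(n^2).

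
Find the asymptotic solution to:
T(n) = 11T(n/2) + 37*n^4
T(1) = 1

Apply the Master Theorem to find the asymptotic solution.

a=11, b=2, f(n)=37*n^4. log_2(11) = 3.459 < 4. Case 3: T(n) = O(n^4).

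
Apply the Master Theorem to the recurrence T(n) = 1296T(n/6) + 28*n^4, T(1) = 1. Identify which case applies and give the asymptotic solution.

a=1296, b=6, f(n)=28*n^4.
log_6(1296) = 4, so n^(log_b(a)) = n^4.
f(n) = Theta(n^4), so Case 2 applies.
T(n) = Theta(n^4 log n).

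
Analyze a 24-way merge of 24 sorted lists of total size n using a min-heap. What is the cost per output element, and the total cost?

Maintain a min-heap of size 24 holding the current head of each list. Each output step does one extract-min (O(log 24)) and one insert of that list's next element (O(log 24)). Each of the n elements passes through the heap exactly once, so the total cost is O(n log 24), i.e. O(log 24) per output element.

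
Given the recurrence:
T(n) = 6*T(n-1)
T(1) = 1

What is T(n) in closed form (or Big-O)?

Each step multiplies by 6. T(n) = T(1)*6^(n-1) = 6^(n-1).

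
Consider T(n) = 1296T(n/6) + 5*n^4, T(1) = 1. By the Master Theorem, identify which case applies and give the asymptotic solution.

a=1296, b=6, f(n)=5*n^4.
log_6(1296) = 4, so n^(log_b(a)) = n^4.
f(n) = Theta(n^4), so Case 2 applies.
T(n) = Theta(n^4 log n).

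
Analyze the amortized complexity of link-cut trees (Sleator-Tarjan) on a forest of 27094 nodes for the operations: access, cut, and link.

Link-cut trees represent the forest using splay trees over preferred paths. With potential Phi = sum over nodes of log(size of virtual subtree), each access on 27094 nodes is O(log 27094) = O(log n) amortized by the splay-tree access lemma. Cut and link are O(1) plus one access.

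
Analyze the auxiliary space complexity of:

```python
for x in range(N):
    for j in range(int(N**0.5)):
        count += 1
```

Space complexity: O(1).
Only a constant amount of auxiliary storage is used; nothing grows with n.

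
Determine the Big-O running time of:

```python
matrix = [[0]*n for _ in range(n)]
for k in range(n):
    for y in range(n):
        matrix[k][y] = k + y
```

Time complexity: O(n^2).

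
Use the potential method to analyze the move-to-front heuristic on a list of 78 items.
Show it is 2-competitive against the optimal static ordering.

Let Phi = number of inversions between the MTF list and the optimal static list (0 <= Phi <= C(78,2)). Accessing an element at MTF position k and optimal position j: the move-to-front destroys all k-1 inversions in front of it that are not in front in optimal (>= k-j of them) and creates at most j-1 new ones. Amortized cost <= k + (j-1) - (k-j) = 2j - 1 <= 2 * optimal cost.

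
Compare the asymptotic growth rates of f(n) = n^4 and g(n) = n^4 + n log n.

f(n) = n^4 and g(n) = n^4 + n log n are Theta of each other: the lower-order n log n term is o(n^4); both are Theta(n^4).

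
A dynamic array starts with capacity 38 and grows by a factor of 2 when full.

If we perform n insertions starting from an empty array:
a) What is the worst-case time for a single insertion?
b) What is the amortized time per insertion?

(a) Worst-case single insertion: O(n) -- when the array is full at capacity c, the resize copies all c elements, and c can be Theta(n).
(b) Resizes happen at sizes 38, 76, 152, ... Total copy cost for n insertions: 38 + 76 + ... = O(n) (geometric series with ratio 1/2). Amortized cost per insertion: O(n)/n = O(1).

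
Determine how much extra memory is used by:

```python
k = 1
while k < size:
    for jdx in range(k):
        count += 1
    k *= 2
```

Space complexity: O(1).
Only a constant amount of auxiliary storage is used; nothing grows with n.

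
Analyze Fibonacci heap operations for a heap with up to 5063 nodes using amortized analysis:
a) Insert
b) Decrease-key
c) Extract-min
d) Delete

Fibonacci heaps use lazy consolidation. Potential function Phi = t + 2m (t = number of trees, m = marked nodes).
- Insert: O(1) actual, Delta Phi = +1 (one new tree) => O(1) amortized.
- Decrease-key: with c cascading cuts, actual cost is O(c); Delta Phi <= c - 2(c-1) + 2 = 4 - c (c new trees; >= c-1 marks cleared; <= 1 new mark). Amortized O(c) + (4 - c) = O(1).
- Extract-min: O(D(n) + t) actual; consolidation drops t to <= D(n)+1, so Delta Phi pays for the t term. D(n) = O(log n) for n = 5063 => O(log n) amortized.
- Delete: decrease-key to -inf then extract-min = O(log n).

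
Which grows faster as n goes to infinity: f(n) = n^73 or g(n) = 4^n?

g(n) = 4^n grows faster: any exponential with base > 1 dominates every polynomial.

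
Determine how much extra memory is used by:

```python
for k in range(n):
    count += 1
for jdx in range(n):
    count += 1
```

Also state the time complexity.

Space complexity: O(1).
Only a constant amount of auxiliary storage is used; nothing grows with n.
Time complexity: O(n).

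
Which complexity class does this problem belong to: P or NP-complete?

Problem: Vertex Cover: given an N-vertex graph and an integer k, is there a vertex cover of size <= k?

This problem is NP-complete: one of Karp's 21 NP-complete problems (with k part of the input; for any fixed constant k it is in P).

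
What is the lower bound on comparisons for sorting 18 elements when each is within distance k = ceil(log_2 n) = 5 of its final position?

Partition the 18 positions into floor(n/k) blocks of k = 5 consecutive positions; any permutation within a block keeps every element within k of its final position, so there are at least (k!)^(n/k) distinguishable inputs. Lower bound: log_2((k!)^(n/k)) = (n/k) * log_2(k!) = Theta(n log k); with k = ceil(log_2 n), this is Omega(n log log n).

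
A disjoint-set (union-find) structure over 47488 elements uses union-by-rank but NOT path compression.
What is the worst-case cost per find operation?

Union-by-rank alone keeps every tree's height <= log_2(47488) ~= 15.5. Each find traverses from a node to its root, costing O(height) = O(log n). Without path compression this bound is tight.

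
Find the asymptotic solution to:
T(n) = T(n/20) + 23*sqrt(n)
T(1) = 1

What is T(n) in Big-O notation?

Each level contributes sqrt(n/20^k). Geometric series with ratio 1/sqrt(20) < 1 sums to O(sqrt(n)).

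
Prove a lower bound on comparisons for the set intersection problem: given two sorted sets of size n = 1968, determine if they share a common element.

For two sorted arrays of size n = 1968, any correct algorithm must examine Omega(n) elements. If fewer are examined, an adversary places a common element in an unexamined gap. A merge-based scan achieves O(n), so the bound is tight.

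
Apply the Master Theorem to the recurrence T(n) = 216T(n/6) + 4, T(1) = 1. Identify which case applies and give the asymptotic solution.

a=216, b=6, f(n)=4.
log_6(216) = 3 > 0.
Since f(n) = O(n^0) is polynomially smaller than n^3, Case 1 applies.
T(n) = Theta(n^3).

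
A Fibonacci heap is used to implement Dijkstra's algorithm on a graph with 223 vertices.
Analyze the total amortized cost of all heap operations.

Dijkstra performs 223 insert, 223 extract-min, and at most E decrease-key operations. With Fibonacci heap: insert O(1) amortized, extract-min O(log n) amortized, decrease-key O(1) amortized. Total with n = 223: O(n * 1 + n * log n + E * 1) = O(n log n + E).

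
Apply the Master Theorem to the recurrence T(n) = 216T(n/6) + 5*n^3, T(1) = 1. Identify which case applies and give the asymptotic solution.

a=216, b=6, f(n)=5*n^3.
log_6(216) = 3, so n^(log_b(a)) = n^3.
f(n) = Theta(n^3), so Case 2 applies.
T(n) = Theta(n^3 log n).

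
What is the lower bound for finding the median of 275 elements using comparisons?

To find the median of 275 elements, every element must be compared at least once, so the lower bound is Omega(n). The BFPRT algorithm achieves O(n), making this tight.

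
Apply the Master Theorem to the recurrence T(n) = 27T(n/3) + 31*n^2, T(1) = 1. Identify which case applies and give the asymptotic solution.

a=27, b=3, f(n)=31*n^2.
log_3(27) = 3 > 2.
Since f(n) = O(n^2) is polynomially smaller than n^3, Case 1 applies.
T(n) = Theta(n^3).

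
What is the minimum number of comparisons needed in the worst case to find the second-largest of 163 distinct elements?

Lower bound: finding the max needs 163-1 comparisons. By the adversary weight-doubling argument, the max must personally win >= ceil(log_2(163)) = 8 comparisons; the 2nd-largest is among those 8 losers, needing 8-1 more comparisons. Total >= 163-1 + 8-1 = 169. A balanced knockout tournament achieves this.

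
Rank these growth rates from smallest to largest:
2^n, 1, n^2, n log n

Ordered by growth rate: 1 < n log n < n^2 < 2^n.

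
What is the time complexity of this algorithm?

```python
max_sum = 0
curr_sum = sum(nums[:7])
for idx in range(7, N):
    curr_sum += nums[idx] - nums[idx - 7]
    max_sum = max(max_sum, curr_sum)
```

Time complexity: O(n).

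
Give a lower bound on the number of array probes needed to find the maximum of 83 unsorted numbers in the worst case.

Adversary: any unprobed cell could hold a value larger than everything seen so far. If fewer than 83 cells are probed, the adversary places the max in an unprobed cell. So all 83 cells must be examined; together with 83-1 comparisons this is tight.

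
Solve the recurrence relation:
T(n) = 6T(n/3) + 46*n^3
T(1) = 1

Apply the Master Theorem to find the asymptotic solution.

a=6, b=3, f(n)=46*n^3. log_3(6) = 1.631 < 3. Case 3: T(n) = O(n^3).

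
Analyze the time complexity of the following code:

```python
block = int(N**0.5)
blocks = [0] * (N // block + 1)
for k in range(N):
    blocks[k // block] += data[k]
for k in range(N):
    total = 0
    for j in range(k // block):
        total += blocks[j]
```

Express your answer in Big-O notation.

Time complexity: O(n * sqrt(n)).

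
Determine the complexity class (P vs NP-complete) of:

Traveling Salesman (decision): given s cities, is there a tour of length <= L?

This problem is NP-complete: reduces from Hamiltonian Cycle.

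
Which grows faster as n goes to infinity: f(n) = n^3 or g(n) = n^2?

f(n) = n^3 grows faster: n^3/n^2 = n^1 -> infinity.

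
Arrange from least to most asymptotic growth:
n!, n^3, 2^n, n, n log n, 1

Ordered by growth rate: 1 < n < n log n < n^3 < 2^n < n!.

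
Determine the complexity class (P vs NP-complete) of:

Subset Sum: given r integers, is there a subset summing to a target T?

This problem is NP-complete: one of Karp's 21 NP-complete problems.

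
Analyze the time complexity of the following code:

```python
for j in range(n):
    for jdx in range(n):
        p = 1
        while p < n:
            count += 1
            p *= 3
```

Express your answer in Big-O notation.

Time complexity: O(n^2 log n).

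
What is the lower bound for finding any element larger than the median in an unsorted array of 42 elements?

To find an element larger than the median of 42 elements, we must see Omega(n) elements. Without seeing enough elements, an adversary can make any unseen element the median.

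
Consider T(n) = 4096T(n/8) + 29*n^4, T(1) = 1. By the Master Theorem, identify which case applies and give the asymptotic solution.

a=4096, b=8, f(n)=29*n^4.
log_8(4096) = 4, so n^(log_b(a)) = n^4.
f(n) = Theta(n^4), so Case 2 applies.
T(n) = Theta(n^4 log n).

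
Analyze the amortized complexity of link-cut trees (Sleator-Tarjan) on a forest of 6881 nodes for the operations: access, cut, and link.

Link-cut trees represent the forest using splay trees over preferred paths. With potential Phi = sum over nodes of log(size of virtual subtree), each access on 6881 nodes is O(log 6881) = O(log n) amortized by the splay-tree access lemma. Cut and link are O(1) plus one access.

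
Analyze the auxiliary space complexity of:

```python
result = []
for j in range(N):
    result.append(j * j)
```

Space complexity: O(n).
Auxiliary storage grows linearly with the input size n in the worst case.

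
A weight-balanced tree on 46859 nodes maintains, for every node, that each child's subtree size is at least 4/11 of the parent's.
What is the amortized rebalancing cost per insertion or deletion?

With balance ratio 4/11, tree height is O(log_{11/4}(46859)) = O(log n). A rebalance at a node of size s costs O(s) but requires Omega(s) updates in that subtree to retrigger. Summed over the O(log n) ancestors of the touched leaf, amortized rebalancing is O(log n).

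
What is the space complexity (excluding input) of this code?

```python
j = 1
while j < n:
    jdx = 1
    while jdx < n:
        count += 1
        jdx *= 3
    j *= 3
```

Space complexity: O(1).
Only a constant amount of auxiliary storage is used; nothing grows with n.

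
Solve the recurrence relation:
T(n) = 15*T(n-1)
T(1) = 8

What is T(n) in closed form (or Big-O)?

Each step multiplies by 15. T(n) = T(1)*15^(n-1) = 8*15^(n-1).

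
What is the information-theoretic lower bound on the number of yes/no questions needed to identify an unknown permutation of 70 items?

There are 70! = 11978571669969891796072783721689098736458938142546425857555362864628009582789845319680000000000000000 permutations. Each yes/no question gives at most 1 bit, so at least ceil(log_2(11978571669969891796072783721689098736458938142546425857555362864628009582789845319680000000000000000)) = 333 questions are needed.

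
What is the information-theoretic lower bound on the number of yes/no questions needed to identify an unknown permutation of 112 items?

There are 112! = 197450685722107402353682037275992488341277868034975337796656295094902858969771811440894224355027779366597957338237853638272334919686385621811850780464277094400000000000000000000000000 permutations. Each yes/no question gives at most 1 bit, so at least ceil(log_2(197450685722107402353682037275992488341277868034975337796656295094902858969771811440894224355027779366597957338237853638272334919686385621811850780464277094400000000000000000000000000)) = 606 questions are needed.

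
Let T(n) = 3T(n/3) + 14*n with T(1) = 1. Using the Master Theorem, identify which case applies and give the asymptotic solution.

a=3, b=3, f(n)=14*n.
log_3(3) = 1, so n^(log_b(a)) = n.
f(n) = Theta(n), so Case 2 applies.
T(n) = Theta(n log n).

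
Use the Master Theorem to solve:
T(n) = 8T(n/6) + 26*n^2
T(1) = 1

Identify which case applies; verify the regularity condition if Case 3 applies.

a=8, b=6, f(n)=26*n^2.
log_6(8) = 1.161 < 2.
f(n) = Omega(n^(1.161+epsilon)) for some epsilon > 0, so Case 3 is the candidate.
Regularity: a*f(n/b) = 8*26*(n/6)^2 = (8/36)*26*n^2 <= c*f(n) with c = 8/36 < 1. Satisfied.
Case 3: T(n) = Theta(n^2).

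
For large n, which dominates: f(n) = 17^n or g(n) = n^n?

g(n) = n^n grows faster: n^n / 17^n = (n/17)^n -> infinity once n > 17.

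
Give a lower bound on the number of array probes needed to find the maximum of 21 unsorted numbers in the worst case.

Adversary: any unprobed cell could hold a value larger than everything seen so far. If fewer than 21 cells are probed, the adversary places the max in an unprobed cell. So all 21 cells must be examined; together with 21-1 comparisons this is tight.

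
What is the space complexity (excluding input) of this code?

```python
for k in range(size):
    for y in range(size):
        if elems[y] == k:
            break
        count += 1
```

Space complexity: O(1).
Only a constant amount of auxiliary storage is used; nothing grows with n.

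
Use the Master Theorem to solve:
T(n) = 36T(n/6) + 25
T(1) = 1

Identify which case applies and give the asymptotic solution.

a=36, b=6, f(n)=25.
log_6(36) = 2 > 0.
Since f(n) = O(n^0) is polynomially smaller than n^2, Case 1 applies.
T(n) = Theta(n^2).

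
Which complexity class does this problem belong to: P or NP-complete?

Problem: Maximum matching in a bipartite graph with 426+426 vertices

This problem is in P: Hopcroft-Karp runs in O(E sqrt(V)).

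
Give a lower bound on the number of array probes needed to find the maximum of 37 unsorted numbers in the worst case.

Adversary: any unprobed cell could hold a value larger than everything seen so far. If fewer than 37 cells are probed, the adversary places the max in an unprobed cell. So all 37 cells must be examined; together with 37-1 comparisons this is tight.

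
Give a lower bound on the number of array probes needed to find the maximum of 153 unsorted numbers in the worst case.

Adversary: any unprobed cell could hold a value larger than everything seen so far. If fewer than 153 cells are probed, the adversary places the max in an unprobed cell. So all 153 cells must be examined; together with 153-1 comparisons this is tight.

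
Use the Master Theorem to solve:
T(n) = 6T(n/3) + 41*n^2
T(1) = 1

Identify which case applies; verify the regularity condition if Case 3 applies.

a=6, b=3, f(n)=41*n^2.
log_3(6) = 1.631 < 2.
f(n) = Omega(n^(1.631+epsilon)) for some epsilon > 0, so Case 3 is the candidate.
Regularity: a*f(n/b) = 6*41*(n/3)^2 = (6/9)*41*n^2 <= c*f(n) with c = 6/9 < 1. Satisfied.
Case 3: T(n) = Theta(n^2).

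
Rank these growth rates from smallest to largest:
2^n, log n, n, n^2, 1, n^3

Ordered by growth rate: 1 < log n < n < n^2 < n^3 < 2^n.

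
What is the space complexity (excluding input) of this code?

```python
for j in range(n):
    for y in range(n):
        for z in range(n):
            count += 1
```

Space complexity: O(1).
Only a constant amount of auxiliary storage is used; nothing grows with n.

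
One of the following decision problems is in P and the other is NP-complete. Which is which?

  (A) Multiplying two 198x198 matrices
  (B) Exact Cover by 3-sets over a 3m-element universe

(A) is P: the schoolbook algorithm runs in O(n^3).
(B) is NP-complete: one of Karp's 21 NP-complete problems.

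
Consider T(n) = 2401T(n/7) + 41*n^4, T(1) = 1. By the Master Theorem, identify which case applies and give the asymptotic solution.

a=2401, b=7, f(n)=41*n^4.
log_7(2401) = 4, so n^(log_b(a)) = n^4.
f(n) = Theta(n^4), so Case 2 applies.
T(n) = Theta(n^4 log n).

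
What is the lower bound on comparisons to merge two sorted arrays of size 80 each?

To merge two sorted arrays of size 80, we need at least 159 comparisons in the worst case. An adversary can force every element to be compared.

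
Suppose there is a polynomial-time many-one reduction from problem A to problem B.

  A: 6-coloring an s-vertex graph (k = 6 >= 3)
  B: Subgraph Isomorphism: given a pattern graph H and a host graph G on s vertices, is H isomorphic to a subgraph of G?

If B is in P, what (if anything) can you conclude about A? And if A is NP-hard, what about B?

A poly-time reduction A <=_p B means any A-instance can be transformed to a B-instance in poly time.
If B is in P: compose the reduction with B's poly-time algorithm to solve A in poly time, so A is in P.
If A is NP-hard: every NP problem reduces to A, which reduces to B; composing reductions, every NP problem reduces to B, so B is NP-hard.
(Here in fact A is NP-complete and B is NP-complete.)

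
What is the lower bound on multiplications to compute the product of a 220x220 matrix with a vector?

A 220x220 matrix-vector product has 220 inner products of length 220. Output depends on all 220^2 = 48400 matrix entries. At least 48400 multiplications needed.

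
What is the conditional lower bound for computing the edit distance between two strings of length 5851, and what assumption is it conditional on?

Under SETH (the Strong Exponential Time Hypothesis), edit distance on length-5851 strings cannot be computed in O(n^(2-epsilon)) time for any epsilon > 0 (Backurs-Indyk). The reduction is from CNF-SAT via the orthogonal vectors problem.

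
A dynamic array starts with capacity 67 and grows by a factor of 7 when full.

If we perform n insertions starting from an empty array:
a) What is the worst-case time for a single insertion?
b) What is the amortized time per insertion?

(a) Worst-case single insertion: O(n) -- when the array is full at capacity c, the resize copies all c elements, and c can be Theta(n).
(b) Resizes happen at sizes 67, 469, 3283, ... Total copy cost for n insertions: 67 + 469 + ... = O(n) (geometric series with ratio 1/7). Amortized cost per insertion: O(n)/n = O(1).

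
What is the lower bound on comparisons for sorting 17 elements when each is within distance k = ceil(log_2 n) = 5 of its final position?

Partition the 17 positions into floor(n/k) blocks of k = 5 consecutive positions; any permutation within a block keeps every element within k of its final position, so there are at least (k!)^(n/k) distinguishable inputs. Lower bound: log_2((k!)^(n/k)) = (n/k) * log_2(k!) = Theta(n log k); with k = ceil(log_2 n), this is Omega(n log log n).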